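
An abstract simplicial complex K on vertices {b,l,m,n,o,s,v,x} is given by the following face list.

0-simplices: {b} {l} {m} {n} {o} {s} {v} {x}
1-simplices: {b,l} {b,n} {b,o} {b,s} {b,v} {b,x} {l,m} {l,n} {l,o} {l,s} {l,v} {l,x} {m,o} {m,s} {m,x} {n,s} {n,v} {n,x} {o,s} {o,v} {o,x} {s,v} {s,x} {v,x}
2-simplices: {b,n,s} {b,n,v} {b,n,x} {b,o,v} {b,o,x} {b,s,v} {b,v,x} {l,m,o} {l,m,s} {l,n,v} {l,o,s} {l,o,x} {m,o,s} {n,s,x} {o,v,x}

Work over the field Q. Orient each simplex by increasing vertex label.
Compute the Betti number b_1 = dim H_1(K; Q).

b_1=4

n_0=8 n_1=24 n_2=15  [Q]
∂1: piv[bl,bn,bo,bs,bv,bx,lm] rk=7  ker:ln,lo,ls,lv,lx,mo,ms,mx,ns,nv,nx,os,ov,ox,sv,sx,vx
∂2: piv[bns,bnv,bnx,bov,box,bsv,bvx,lmo,lms,lnv,los,lox,nsx] rk=13  ker:mos,ovx
b_1=(24−7)−13=4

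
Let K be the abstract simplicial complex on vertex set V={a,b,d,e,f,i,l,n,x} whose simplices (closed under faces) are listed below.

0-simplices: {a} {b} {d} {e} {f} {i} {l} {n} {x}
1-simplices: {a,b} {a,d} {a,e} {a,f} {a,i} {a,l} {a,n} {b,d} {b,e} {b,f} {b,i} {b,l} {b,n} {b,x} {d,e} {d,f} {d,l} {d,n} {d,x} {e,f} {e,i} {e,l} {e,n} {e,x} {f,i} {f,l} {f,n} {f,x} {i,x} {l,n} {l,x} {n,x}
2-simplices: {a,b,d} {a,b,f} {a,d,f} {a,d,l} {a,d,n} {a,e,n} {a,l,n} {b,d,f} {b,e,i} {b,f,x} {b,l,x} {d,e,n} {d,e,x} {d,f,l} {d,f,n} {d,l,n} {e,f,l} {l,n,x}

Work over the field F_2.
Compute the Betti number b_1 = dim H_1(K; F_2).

n_0=9 n_1=32 n_2=18  [Z2]
∂1: piv[ab,ad,ae,af,ai,al,an,bx] rk=8  ker:bd,be,bf,bi,bl,bn,de,df,dl,dn,dx,ef,ei,el,en,ex,fi,fl,fn,fx,ix,ln,lx,nx
∂2: piv[abd,abf,adf,adl,adn,aen,aln,bei,bfx,blx,den,dex,dfl,dfn,efl,lnx] rk=16  ker:bdf,dln
b_1=(32−8)−16=8

b_1=8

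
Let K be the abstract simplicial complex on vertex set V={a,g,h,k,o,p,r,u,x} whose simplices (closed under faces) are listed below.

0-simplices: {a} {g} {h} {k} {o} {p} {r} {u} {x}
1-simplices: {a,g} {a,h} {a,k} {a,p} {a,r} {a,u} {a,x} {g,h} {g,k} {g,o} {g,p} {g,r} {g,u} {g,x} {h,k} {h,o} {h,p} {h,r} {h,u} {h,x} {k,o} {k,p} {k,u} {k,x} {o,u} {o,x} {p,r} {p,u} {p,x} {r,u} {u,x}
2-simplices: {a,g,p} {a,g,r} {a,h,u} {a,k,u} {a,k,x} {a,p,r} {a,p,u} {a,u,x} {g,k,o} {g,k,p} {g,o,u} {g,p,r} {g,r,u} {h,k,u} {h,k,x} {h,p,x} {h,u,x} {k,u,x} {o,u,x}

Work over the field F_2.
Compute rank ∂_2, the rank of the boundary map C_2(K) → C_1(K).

n_0=9 n_1=31 n_2=19  [Z2]
∂1: piv[ag,ah,ak,ap,ar,au,ax,go] rk=8  ker:gh,gk,gp,gr,gu,gx,hk,ho,hp,hr,hu,hx,ko,kp,ku,kx,ou,ox,pr,pu,px,ru,ux
∂2: piv[agp,agr,ahu,aku,akx,apr,apu,aux,gko,gkp,gou,gru,hku,hkx,hpx,oux] rk=16  ker:gpr,hux,kux
rk∂_2=16

rank∂_2=16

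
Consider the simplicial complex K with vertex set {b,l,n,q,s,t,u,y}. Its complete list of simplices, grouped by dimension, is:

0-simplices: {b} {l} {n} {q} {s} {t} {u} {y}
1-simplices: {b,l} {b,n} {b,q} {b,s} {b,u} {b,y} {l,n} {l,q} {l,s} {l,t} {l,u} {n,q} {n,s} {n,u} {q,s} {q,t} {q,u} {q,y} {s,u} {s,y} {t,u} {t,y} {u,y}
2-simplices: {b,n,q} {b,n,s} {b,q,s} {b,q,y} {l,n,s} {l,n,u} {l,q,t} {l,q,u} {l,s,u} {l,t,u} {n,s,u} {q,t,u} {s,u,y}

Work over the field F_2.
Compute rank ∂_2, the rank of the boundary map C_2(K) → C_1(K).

rank∂_2=11

n_0=8 n_1=23 n_2=13  [Z2]
∂1: piv[bl,bn,bq,bs,bu,by,lt] rk=7  ker:ln,lq,ls,lu,nq,ns,nu,qs,qt,qu,qy,su,sy,tu,ty,uy
∂2: piv[bnq,bns,bqs,bqy,lns,lnu,lqt,lqu,lsu,ltu,suy] rk=11  ker:nsu,qtu
rk∂_2=11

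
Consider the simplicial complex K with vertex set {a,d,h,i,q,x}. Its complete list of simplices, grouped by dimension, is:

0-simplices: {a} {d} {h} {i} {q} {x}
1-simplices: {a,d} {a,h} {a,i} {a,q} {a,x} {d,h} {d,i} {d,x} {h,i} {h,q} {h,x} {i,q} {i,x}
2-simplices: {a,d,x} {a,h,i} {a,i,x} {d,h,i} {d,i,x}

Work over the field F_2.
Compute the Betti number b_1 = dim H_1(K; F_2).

b_1=3

n_0=6 n_1=13 n_2=5  [Z2]
∂1: piv[ad,ah,ai,aq,ax] rk=5  ker:dh,di,dx,hi,hq,hx,iq,ix
∂2: piv[adx,ahi,aix,dhi,dix] rk=5
b_1=(13−5)−5=3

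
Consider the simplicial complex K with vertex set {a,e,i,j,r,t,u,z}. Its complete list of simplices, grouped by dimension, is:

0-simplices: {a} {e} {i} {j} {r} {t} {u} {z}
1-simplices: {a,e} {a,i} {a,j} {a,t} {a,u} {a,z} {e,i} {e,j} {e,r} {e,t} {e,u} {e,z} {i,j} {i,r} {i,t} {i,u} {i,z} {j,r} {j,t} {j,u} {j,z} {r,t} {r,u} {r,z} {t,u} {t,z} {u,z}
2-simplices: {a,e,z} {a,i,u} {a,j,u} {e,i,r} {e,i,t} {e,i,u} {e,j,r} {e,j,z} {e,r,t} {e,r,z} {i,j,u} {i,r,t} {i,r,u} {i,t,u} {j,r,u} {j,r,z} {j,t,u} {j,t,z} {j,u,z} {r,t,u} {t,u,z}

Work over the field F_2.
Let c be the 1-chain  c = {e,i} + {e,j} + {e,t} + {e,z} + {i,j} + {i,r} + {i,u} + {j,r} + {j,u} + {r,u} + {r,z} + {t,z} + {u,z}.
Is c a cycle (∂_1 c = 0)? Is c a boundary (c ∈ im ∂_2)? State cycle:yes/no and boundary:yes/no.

n_0=8 n_1=27 n_2=21  [Z2]
∂1: piv[ae,ai,aj,at,au,az,er] rk=7  ker:ei,ej,et,eu,ez,ij,ir,it,iu,iz,jr,jt,ju,jz,rt,ru,rz,tu,tz,uz
∂2: piv[aez,aiu,aju,eir,eit,eiu,ejr,ejz,ert,erz,iju,iru,itu,jru,jtu,jtz,juz] rk=17  ker:irt,jrz,rtu,tuz
∂1c = 0
c vs im∂2: reduces to 0 ⇒ boundary

cycle:yes boundary:yes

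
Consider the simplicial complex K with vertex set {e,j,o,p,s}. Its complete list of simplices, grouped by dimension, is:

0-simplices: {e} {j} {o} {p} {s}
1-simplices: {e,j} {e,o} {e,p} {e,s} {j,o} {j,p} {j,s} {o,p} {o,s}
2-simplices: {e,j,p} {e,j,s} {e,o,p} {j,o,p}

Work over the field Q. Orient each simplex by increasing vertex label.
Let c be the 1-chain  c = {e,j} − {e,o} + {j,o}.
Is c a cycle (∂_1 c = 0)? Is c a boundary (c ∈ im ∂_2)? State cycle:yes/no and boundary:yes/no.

n_0=5 n_1=9 n_2=4  [Q]
∂1: piv[ej,eo,ep,es] rk=4  ker:jo,jp,js,op,os
∂2: piv[ejp,ejs,eop,jop] rk=4
∂1c = 0
c vs im∂2: reduces to 0 ⇒ boundary

cycle:yes boundary:yes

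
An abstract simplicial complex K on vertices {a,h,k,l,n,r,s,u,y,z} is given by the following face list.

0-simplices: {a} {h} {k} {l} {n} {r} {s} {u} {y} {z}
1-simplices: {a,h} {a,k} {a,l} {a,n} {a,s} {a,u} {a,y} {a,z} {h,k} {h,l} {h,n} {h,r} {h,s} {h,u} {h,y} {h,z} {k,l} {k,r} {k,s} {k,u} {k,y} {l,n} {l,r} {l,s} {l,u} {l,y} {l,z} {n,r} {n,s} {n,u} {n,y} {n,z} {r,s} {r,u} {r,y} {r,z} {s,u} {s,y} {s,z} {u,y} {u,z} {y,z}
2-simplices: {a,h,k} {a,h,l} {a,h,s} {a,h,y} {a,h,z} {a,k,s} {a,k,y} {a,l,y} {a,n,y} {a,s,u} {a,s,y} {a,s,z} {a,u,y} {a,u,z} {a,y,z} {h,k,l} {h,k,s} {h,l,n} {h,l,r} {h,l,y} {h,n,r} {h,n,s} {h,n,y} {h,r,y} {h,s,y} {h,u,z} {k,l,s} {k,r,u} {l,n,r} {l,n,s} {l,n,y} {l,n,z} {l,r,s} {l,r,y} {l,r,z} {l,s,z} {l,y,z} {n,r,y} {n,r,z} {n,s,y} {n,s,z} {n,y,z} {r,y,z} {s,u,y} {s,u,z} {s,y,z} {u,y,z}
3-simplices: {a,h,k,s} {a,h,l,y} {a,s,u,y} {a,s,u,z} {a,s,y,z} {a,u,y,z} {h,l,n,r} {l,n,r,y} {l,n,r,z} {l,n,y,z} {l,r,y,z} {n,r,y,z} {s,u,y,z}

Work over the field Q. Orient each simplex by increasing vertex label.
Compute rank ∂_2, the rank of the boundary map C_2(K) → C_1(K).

n_0=10 n_1=42 n_2=47 n_3=13  [Q]
∂1: piv[ah,ak,al,an,as,au,ay,az,hr] rk=9  ker:hk,hl,hn,hs,hu,hy,hz,kl,kr,ks,ku,ky,ln,lr,ls,lu,ly,lz,nr,ns,nu,ny,nz,rs,ru,ry,rz,su,sy,sz,uy,uz,yz
∂2: piv[ahk,ahl,ahs,ahy,ahz,aks,aky,aly,any,asu,asy,asz,auy,auz,ayz,hkl,hln,hlr,hnr,hns,hny,hry,huz,kls,kru,lnz,lrs,lrz,lsz] rk=29  ker:hks,hly,hsy,lnr,lns,lny,lry,lyz,nry,nrz,nsy,nsz,nyz,ryz,suy,suz,syz,uyz
∂3: piv[ahks,ahly,asuy,asuz,asyz,auyz,hlnr,lnry,lnrz,lnyz,lryz] rk=11  ker:nryz,suyz
rk∂_2=29

rank∂_2=29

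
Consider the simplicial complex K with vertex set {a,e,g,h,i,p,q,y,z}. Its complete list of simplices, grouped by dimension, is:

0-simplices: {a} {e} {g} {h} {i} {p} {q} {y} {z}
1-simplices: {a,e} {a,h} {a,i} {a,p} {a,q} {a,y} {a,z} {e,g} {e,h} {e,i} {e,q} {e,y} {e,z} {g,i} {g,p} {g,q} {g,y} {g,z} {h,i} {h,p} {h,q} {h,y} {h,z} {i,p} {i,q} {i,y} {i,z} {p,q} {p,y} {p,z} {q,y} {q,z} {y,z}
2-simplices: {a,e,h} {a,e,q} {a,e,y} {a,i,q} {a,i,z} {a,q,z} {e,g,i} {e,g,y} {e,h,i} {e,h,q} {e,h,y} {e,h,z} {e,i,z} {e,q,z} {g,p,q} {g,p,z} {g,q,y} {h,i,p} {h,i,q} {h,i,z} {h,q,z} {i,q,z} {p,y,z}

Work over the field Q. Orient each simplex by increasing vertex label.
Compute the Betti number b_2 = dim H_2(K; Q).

n_0=9 n_1=33 n_2=23  [Q]
∂1: piv[ae,ah,ai,ap,aq,ay,az,eg] rk=8  ker:eh,ei,eq,ey,ez,gi,gp,gq,gy,gz,hi,hp,hq,hy,hz,ip,iq,iy,iz,pq,py,pz,qy,qz,yz
∂2: piv[aeh,aeq,aey,aiq,aiz,aqz,egi,egy,ehi,ehq,ehy,ehz,eiz,eqz,gpq,gpz,gqy,hip,pyz] rk=19  ker:hiq,hiz,hqz,iqz
b_2=(23−19)−0=4

b_2=4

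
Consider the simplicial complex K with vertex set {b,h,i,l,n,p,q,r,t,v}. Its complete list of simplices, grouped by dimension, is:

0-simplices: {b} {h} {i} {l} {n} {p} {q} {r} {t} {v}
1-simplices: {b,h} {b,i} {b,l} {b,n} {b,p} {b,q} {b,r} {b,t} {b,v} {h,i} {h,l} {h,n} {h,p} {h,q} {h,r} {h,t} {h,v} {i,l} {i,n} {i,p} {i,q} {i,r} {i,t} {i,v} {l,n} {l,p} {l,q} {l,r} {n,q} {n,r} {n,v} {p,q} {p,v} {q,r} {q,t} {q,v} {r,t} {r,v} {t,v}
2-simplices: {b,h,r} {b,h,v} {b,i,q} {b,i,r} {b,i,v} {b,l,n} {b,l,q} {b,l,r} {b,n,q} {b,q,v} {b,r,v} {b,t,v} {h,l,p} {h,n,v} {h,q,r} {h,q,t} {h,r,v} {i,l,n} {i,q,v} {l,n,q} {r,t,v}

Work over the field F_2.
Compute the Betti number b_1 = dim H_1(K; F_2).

b_1=12

n_0=10 n_1=39 n_2=21  [Z2]
∂1: piv[bh,bi,bl,bn,bp,bq,br,bt,bv] rk=9  ker:hi,hl,hn,hp,hq,hr,ht,hv,il,in,ip,iq,ir,it,iv,ln,lp,lq,lr,nq,nr,nv,pq,pv,qr,qt,qv,rt,rv,tv
∂2: piv[bhr,bhv,biq,bir,biv,bln,blq,blr,bnq,bqv,brv,btv,hlp,hnv,hqr,hqt,iln,rtv] rk=18  ker:hrv,iqv,lnq
b_1=(39−9)−18=12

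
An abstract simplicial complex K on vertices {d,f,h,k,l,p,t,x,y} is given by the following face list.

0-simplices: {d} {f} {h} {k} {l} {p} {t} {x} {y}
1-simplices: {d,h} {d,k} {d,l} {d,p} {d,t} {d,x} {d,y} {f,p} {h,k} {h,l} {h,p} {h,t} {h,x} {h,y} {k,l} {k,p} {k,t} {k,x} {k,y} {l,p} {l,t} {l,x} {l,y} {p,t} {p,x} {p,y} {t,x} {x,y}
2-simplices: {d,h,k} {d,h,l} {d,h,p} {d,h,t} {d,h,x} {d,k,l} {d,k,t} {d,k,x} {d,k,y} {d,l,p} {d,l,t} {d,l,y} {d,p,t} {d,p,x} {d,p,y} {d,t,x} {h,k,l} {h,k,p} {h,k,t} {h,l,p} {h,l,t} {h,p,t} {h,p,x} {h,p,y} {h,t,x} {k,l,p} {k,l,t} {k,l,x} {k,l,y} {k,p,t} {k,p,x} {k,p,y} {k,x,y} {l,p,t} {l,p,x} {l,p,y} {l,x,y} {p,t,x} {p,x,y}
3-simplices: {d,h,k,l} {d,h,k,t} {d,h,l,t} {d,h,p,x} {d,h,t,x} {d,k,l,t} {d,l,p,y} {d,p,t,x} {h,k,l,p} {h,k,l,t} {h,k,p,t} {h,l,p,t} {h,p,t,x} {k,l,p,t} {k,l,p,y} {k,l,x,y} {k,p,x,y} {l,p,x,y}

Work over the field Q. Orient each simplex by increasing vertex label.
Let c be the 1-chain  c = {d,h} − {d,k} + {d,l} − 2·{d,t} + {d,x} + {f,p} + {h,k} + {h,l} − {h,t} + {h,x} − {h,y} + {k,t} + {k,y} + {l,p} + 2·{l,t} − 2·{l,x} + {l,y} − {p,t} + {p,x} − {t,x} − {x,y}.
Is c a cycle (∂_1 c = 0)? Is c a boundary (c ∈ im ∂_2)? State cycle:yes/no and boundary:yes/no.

cycle:no boundary:no

n_0=9 n_1=28 n_2=39 n_3=18  [Q]
∂1: piv[dh,dk,dl,dp,dt,dx,dy,fp] rk=8  ker:hk,hl,hp,ht,hx,hy,kl,kp,kt,kx,ky,lp,lt,lx,ly,pt,px,py,tx,xy
∂2: piv[dhk,dhl,dhp,dht,dhx,dkl,dkt,dkx,dky,dlp,dlt,dly,dpt,dpx,dpy,dtx,hkp,hpy,klx,kxy] rk=20  ker:hkl,hkt,hlp,hlt,hpt,hpx,htx,klp,klt,kly,kpt,kpx,kpy,lpt,lpx,lpy,lxy,ptx,pxy
∂3: piv[dhkl,dhkt,dhlt,dhpx,dhtx,dklt,dlpy,dptx,hklp,hkpt,hlpt,hptx,klpy,klxy,kpxy,lpxy] rk=16  ker:hklt,klpt
∂1c = −{f} − 2·{k} + 2·{p} + {x}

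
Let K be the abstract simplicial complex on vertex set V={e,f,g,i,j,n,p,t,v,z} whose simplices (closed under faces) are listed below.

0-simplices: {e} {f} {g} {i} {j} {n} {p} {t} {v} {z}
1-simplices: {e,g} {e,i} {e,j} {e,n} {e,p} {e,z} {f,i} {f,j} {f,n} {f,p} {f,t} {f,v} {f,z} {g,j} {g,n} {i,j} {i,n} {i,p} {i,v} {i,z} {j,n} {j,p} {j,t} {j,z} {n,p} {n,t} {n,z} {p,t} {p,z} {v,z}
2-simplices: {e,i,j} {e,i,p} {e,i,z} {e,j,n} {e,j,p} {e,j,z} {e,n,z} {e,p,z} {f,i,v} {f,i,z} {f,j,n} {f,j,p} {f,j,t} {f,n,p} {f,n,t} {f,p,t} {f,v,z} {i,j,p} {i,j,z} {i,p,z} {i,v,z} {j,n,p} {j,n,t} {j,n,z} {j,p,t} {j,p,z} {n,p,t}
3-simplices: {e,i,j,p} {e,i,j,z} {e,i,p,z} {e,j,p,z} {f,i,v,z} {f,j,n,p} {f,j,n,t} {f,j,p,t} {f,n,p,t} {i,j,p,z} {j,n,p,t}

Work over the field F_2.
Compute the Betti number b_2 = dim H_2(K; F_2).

n_0=10 n_1=30 n_2=27 n_3=11  [Z2]
∂1: piv[eg,ei,ej,en,ep,ez,fi,ft,fv] rk=9  ker:fj,fn,fp,fz,gj,gn,ij,in,ip,iv,iz,jn,jp,jt,jz,np,nt,nz,pt,pz,vz
∂2: piv[eij,eip,eiz,ejn,ejp,ejz,enz,epz,fiv,fiz,fjn,fjp,fjt,fnp,fnt,fpt,fvz] rk=17  ker:ijp,ijz,ipz,ivz,jnp,jnt,jnz,jpt,jpz,npt
∂3: piv[eijp,eijz,eipz,ejpz,fivz,fjnp,fjnt,fjpt,fnpt] rk=9  ker:ijpz,jnpt
b_2=(27−17)−9=1

b_2=1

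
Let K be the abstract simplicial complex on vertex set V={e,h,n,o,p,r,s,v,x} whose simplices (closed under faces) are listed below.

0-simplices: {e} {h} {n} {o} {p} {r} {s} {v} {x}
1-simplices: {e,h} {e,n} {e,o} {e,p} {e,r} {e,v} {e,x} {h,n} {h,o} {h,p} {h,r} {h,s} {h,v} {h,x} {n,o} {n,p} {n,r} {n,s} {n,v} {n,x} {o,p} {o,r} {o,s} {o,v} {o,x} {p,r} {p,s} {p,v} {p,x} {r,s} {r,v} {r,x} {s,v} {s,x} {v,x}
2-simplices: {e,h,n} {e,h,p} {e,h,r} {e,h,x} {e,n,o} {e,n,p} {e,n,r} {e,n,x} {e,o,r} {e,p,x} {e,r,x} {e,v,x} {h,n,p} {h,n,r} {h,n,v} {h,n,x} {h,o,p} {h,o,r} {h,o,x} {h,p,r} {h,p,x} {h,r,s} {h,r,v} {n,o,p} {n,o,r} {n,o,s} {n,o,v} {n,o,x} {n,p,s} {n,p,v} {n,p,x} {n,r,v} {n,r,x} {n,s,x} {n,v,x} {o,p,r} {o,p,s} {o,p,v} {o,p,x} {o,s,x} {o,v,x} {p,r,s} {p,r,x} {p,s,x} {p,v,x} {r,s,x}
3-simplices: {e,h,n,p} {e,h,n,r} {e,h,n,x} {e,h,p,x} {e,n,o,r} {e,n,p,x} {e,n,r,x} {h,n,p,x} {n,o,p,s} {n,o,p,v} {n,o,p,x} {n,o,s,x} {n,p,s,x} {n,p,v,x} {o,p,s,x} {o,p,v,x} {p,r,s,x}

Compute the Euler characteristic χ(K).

χ(K)=3

n_0=9 n_1=35 n_2=46 n_3=17
χ=+9−35+46−17=3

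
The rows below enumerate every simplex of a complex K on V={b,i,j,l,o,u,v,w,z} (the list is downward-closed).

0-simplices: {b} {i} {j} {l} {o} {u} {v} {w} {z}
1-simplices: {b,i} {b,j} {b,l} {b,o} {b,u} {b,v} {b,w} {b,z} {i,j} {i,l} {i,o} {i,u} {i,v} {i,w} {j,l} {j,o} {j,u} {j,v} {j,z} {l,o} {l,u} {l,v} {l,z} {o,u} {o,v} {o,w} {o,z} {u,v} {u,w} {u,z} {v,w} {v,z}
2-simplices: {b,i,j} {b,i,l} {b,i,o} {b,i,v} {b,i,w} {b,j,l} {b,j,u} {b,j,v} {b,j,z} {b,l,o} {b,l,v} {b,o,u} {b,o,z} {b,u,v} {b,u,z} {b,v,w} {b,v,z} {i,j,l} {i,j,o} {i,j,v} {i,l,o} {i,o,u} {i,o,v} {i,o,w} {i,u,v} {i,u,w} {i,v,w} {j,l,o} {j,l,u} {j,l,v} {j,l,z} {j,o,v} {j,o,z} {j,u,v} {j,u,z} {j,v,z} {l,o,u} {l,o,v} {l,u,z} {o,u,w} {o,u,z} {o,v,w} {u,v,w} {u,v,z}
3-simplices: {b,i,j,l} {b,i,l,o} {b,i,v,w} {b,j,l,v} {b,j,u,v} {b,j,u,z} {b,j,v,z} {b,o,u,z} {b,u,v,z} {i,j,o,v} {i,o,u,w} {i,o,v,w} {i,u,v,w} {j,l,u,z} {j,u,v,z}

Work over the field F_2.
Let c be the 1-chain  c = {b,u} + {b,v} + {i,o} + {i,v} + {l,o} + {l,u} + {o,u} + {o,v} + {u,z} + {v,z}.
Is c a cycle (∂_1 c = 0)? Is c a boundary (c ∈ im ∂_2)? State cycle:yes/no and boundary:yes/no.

n_0=9 n_1=32 n_2=44 n_3=15  [Z2]
∂1: piv[bi,bj,bl,bo,bu,bv,bw,bz] rk=8  ker:ij,il,io,iu,iv,iw,jl,jo,ju,jv,jz,lo,lu,lv,lz,ou,ov,ow,oz,uv,uw,uz,vw,vz
∂2: piv[bij,bil,bio,biv,biw,bjl,bju,bjv,bjz,blo,blv,bou,boz,buv,buz,bvw,bvz,ijo,iou,iov,iow,iuw,jlu,jlz] rk=24  ker:ijl,ijv,ilo,iuv,ivw,jlo,jlv,jov,joz,juv,juz,jvz,lou,lov,luz,ouw,ouz,ovw,uvw,uvz
∂3: piv[bijl,bilo,bivw,bjlv,bjuv,bjuz,bjvz,bouz,buvz,ijov,iouw,iovw,iuvw,jluz] rk=14  ker:juvz
∂1c = 0
c vs im∂2: reduces to 0 ⇒ boundary

cycle:yes boundary:yes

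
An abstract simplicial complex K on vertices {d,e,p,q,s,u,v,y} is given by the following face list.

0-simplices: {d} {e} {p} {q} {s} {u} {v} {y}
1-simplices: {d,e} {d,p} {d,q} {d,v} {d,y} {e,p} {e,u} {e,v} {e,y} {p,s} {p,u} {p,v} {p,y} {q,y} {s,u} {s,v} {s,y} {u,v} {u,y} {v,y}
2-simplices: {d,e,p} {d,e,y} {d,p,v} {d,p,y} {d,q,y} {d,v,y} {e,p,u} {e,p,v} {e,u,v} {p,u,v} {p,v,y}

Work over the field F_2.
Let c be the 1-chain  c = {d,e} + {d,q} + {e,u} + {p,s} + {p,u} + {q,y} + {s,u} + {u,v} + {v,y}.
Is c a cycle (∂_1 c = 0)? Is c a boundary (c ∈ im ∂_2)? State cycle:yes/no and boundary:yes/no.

cycle:yes boundary:no

n_0=8 n_1=20 n_2=11  [Z2]
∂1: piv[de,dp,dq,dv,dy,eu,ps] rk=7  ker:ep,ev,ey,pu,pv,py,qy,su,sv,sy,uv,uy,vy
∂2: piv[dep,dey,dpv,dpy,dqy,dvy,epu,epv,euv] rk=9  ker:puv,pvy
∂1c = 0
c vs im∂2: residual ≠ 0 ⇒ not boundary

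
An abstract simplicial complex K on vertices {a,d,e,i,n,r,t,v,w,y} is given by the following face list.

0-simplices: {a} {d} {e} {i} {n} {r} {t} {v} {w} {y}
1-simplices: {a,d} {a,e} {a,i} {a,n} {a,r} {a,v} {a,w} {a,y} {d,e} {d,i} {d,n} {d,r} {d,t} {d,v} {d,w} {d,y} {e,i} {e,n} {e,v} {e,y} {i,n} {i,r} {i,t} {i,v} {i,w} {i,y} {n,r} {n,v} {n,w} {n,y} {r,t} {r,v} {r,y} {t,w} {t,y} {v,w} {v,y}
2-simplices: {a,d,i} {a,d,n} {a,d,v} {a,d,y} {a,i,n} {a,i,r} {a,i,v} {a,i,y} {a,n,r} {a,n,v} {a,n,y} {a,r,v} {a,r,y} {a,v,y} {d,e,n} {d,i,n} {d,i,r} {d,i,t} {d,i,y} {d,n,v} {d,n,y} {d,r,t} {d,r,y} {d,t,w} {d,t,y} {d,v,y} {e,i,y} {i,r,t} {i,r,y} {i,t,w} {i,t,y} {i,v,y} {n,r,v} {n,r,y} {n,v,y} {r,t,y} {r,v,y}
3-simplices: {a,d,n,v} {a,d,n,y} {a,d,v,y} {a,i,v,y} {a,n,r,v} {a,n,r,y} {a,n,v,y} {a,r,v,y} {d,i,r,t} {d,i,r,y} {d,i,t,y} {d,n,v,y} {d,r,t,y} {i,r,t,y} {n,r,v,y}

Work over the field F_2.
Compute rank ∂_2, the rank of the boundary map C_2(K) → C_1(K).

rank∂_2=22

n_0=10 n_1=37 n_2=37 n_3=15  [Z2]
∂1: piv[ad,ae,ai,an,ar,av,aw,ay,dt] rk=9  ker:de,di,dn,dr,dv,dw,dy,ei,en,ev,ey,in,ir,it,iv,iw,iy,nr,nv,nw,ny,rt,rv,ry,tw,ty,vw,vy
∂2: piv[adi,adn,adv,ady,ain,air,aiv,aiy,anr,anv,any,arv,ary,avy,den,dir,dit,drt,dtw,dty,eiy,itw] rk=22  ker:din,diy,dnv,dny,dry,dvy,irt,iry,ity,ivy,nrv,nry,nvy,rty,rvy
∂3: piv[adnv,adny,advy,aivy,anrv,anry,anvy,arvy,dirt,diry,dity,drty] rk=12  ker:dnvy,irty,nrvy
rk∂_2=22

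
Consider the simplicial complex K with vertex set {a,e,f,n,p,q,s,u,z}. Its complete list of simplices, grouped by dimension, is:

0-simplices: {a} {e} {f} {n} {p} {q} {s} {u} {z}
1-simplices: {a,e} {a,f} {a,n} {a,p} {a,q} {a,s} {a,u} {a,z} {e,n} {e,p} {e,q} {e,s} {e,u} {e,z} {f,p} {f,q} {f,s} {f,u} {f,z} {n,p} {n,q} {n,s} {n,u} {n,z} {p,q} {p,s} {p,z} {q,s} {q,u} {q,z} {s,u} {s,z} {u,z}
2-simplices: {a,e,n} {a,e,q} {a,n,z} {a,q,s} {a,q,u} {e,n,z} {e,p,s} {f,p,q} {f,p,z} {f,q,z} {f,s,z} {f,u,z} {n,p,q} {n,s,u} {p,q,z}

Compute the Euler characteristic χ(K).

χ(K)=-9

n_0=9 n_1=33 n_2=15
χ=+9−33+15=-9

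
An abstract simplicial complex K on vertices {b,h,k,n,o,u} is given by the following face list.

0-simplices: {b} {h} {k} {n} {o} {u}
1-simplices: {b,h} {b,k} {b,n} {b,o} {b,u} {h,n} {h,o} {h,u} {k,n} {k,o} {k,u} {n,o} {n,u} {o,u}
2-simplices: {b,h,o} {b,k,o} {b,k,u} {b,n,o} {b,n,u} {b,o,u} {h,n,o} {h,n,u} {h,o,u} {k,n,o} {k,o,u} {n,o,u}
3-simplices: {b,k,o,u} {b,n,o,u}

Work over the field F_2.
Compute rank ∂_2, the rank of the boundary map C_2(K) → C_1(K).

rank∂_2=9

n_0=6 n_1=14 n_2=12 n_3=2  [Z2]
∂1: piv[bh,bk,bn,bo,bu] rk=5  ker:hn,ho,hu,kn,ko,ku,no,nu,ou
∂2: piv[bho,bko,bku,bno,bnu,bou,hno,hnu,kno] rk=9  ker:hou,kou,nou
∂3: piv[bkou,bnou] rk=2
rk∂_2=9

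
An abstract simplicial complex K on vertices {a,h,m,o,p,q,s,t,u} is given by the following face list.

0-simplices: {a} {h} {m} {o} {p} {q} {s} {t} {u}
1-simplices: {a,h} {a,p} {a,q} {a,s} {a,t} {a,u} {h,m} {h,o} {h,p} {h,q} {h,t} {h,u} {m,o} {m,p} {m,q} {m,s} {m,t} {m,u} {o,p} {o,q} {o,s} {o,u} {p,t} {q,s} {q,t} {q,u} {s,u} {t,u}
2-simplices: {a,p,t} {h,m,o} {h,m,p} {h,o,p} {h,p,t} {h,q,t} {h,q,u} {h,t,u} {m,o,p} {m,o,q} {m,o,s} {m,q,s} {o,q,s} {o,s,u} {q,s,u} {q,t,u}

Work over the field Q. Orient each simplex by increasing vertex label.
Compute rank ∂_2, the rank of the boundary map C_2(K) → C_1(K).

n_0=9 n_1=28 n_2=16  [Q]
∂1: piv[ah,ap,aq,as,at,au,hm,ho] rk=8  ker:hp,hq,ht,hu,mo,mp,mq,ms,mt,mu,op,oq,os,ou,pt,qs,qt,qu,su,tu
∂2: piv[apt,hmo,hmp,hop,hpt,hqt,hqu,htu,moq,mos,mqs,osu,qsu] rk=13  ker:mop,oqs,qtu
rk∂_2=13

rank∂_2=13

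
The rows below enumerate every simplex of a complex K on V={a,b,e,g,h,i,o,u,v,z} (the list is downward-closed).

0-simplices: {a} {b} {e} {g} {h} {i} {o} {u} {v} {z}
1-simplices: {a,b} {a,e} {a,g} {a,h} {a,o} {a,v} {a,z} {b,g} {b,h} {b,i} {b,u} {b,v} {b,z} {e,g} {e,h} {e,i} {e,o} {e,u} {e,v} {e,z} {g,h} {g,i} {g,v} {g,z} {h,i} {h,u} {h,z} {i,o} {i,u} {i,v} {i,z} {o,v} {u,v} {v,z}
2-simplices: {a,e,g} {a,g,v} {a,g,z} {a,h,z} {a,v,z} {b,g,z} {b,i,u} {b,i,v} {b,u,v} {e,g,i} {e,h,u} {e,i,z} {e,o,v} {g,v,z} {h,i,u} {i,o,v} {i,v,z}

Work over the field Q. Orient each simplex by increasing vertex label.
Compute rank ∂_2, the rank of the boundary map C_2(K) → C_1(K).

n_0=10 n_1=34 n_2=17  [Q]
∂1: piv[ab,ae,ag,ah,ao,av,az,bi,bu] rk=9  ker:bg,bh,bv,bz,eg,eh,ei,eo,eu,ev,ez,gh,gi,gv,gz,hi,hu,hz,io,iu,iv,iz,ov,uv,vz
∂2: piv[aeg,agv,agz,ahz,avz,bgz,biu,biv,buv,egi,ehu,eiz,eov,hiu,iov,ivz] rk=16  ker:gvz
rk∂_2=16

rank∂_2=16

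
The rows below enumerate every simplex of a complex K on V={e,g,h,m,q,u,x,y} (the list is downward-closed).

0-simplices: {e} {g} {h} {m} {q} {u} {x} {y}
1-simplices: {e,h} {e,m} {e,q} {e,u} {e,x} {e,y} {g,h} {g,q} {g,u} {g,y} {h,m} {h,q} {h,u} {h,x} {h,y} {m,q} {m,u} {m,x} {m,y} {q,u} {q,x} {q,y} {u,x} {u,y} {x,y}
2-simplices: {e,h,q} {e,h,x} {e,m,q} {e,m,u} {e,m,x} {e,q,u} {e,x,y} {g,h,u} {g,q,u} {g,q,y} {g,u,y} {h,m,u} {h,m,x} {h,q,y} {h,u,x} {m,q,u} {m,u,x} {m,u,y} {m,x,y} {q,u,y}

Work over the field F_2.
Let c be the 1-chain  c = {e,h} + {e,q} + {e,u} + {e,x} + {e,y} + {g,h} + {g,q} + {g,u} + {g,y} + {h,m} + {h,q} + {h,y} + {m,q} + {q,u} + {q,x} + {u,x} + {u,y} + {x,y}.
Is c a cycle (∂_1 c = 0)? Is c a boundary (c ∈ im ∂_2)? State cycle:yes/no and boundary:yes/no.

n_0=8 n_1=25 n_2=20  [Z2]
∂1: piv[eh,em,eq,eu,ex,ey,gh] rk=7  ker:gq,gu,gy,hm,hq,hu,hx,hy,mq,mu,mx,my,qu,qx,qy,ux,uy,xy
∂2: piv[ehq,ehx,emq,emu,emx,equ,exy,ghu,gqu,gqy,guy,hmu,hmx,hqy,hux,muy,mxy] rk=17  ker:mqu,mux,quy
∂1c = {e} + {h} + {u} + {y}

cycle:no boundary:no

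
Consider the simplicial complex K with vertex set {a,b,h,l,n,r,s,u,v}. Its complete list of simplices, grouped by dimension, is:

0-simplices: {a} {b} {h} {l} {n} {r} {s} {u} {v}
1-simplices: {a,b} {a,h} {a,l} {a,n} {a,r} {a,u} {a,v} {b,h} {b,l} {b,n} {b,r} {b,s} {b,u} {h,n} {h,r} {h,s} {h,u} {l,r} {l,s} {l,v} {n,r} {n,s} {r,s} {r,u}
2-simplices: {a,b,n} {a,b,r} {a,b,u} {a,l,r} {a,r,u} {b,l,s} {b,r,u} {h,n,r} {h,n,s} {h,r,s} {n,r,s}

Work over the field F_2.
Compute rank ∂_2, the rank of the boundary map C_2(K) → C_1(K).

rank∂_2=9

n_0=9 n_1=24 n_2=11  [Z2]
∂1: piv[ab,ah,al,an,ar,au,av,bs] rk=8  ker:bh,bl,bn,br,bu,hn,hr,hs,hu,lr,ls,lv,nr,ns,rs,ru
∂2: piv[abn,abr,abu,alr,aru,bls,hnr,hns,hrs] rk=9  ker:bru,nrs
rk∂_2=9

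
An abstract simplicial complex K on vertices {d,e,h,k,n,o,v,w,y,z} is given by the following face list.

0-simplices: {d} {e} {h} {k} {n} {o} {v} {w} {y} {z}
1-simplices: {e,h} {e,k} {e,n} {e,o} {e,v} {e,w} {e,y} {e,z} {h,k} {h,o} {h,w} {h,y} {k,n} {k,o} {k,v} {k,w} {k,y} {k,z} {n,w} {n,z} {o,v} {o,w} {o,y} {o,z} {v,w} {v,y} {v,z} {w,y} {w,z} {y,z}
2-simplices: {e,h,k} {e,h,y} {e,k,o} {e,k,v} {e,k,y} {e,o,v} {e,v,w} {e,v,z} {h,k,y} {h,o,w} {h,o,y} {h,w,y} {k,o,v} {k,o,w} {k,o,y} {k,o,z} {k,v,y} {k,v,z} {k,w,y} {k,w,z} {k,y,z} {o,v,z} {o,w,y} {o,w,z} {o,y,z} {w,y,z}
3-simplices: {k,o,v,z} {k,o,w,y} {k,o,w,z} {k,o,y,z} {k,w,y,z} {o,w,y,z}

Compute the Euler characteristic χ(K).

χ(K)=0

n_0=10 n_1=30 n_2=26 n_3=6
χ=+10−30+26−6=0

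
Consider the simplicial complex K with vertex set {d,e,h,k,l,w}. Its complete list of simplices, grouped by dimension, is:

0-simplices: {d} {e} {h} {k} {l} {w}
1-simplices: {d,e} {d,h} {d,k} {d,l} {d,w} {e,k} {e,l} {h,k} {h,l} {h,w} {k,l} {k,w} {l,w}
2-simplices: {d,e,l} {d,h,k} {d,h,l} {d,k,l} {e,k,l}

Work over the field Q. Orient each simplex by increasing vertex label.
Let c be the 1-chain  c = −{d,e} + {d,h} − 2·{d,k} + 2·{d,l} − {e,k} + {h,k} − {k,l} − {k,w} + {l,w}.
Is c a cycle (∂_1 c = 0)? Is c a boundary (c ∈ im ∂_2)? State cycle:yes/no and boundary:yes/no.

cycle:yes boundary:no

n_0=6 n_1=13 n_2=5  [Q]
∂1: piv[de,dh,dk,dl,dw] rk=5  ker:ek,el,hk,hl,hw,kl,kw,lw
∂2: piv[del,dhk,dhl,dkl,ekl] rk=5
∂1c = 0
c vs im∂2: residual ≠ 0 ⇒ not boundary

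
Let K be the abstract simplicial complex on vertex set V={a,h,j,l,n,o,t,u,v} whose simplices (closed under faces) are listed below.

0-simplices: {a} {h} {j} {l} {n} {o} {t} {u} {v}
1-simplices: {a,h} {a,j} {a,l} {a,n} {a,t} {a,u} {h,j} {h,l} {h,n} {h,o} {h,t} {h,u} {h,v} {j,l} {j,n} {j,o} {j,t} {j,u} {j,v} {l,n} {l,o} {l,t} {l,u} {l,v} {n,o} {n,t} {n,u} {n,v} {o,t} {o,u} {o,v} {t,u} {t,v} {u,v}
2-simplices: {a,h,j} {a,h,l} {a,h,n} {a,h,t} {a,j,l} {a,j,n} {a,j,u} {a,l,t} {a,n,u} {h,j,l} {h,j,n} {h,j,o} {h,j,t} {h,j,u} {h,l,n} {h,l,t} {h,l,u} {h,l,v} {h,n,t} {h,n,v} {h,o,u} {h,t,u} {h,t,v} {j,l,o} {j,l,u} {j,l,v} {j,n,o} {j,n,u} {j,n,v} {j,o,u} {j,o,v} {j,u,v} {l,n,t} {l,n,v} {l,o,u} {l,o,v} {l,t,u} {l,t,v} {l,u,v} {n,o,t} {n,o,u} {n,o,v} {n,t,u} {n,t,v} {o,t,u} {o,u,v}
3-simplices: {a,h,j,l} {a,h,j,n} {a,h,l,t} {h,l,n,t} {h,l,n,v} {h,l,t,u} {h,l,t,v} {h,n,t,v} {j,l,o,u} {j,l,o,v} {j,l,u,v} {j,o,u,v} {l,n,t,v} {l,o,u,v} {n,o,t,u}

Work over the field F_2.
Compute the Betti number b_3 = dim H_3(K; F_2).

n_0=9 n_1=34 n_2=46 n_3=15  [Z2]
∂1: piv[ah,aj,al,an,at,au,ho,hv] rk=8  ker:hj,hl,hn,ht,hu,jl,jn,jo,jt,ju,jv,ln,lo,lt,lu,lv,no,nt,nu,nv,ot,ou,ov,tu,tv,uv
∂2: piv[ahj,ahl,ahn,aht,ajl,ajn,aju,alt,anu,hjo,hjt,hju,hln,hlu,hlv,hnt,hnv,hou,htu,htv,jlo,jlv,jno,jov,juv,not] rk=26  ker:hjl,hjn,hlt,jlu,jnu,jnv,jou,lnt,lnv,lou,lov,ltu,ltv,luv,nou,nov,ntu,ntv,otu,ouv
∂3: piv[ahjl,ahjn,ahlt,hlnt,hlnv,hltu,hltv,hntv,jlou,jlov,jluv,jouv,notu] rk=13  ker:lntv,louv
b_3=(15−13)−0=2

b_3=2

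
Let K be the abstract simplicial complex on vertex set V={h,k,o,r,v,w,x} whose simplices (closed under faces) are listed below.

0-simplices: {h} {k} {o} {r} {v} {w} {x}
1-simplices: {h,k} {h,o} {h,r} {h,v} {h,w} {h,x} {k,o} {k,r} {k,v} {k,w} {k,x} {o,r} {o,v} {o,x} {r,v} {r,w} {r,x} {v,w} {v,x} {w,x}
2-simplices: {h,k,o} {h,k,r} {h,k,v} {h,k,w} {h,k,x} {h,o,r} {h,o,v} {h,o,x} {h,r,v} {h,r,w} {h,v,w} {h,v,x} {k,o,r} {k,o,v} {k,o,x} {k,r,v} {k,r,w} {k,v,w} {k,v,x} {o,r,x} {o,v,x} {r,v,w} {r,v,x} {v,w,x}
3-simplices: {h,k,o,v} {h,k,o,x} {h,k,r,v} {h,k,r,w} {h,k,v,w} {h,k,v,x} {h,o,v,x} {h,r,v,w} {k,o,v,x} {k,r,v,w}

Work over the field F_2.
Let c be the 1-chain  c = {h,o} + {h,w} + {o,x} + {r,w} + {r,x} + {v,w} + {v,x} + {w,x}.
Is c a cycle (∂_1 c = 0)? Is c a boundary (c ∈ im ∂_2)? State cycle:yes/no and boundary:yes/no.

n_0=7 n_1=20 n_2=24 n_3=10  [Z2]
∂1: piv[hk,ho,hr,hv,hw,hx] rk=6  ker:ko,kr,kv,kw,kx,or,ov,ox,rv,rw,rx,vw,vx,wx
∂2: piv[hko,hkr,hkv,hkw,hkx,hor,hov,hox,hrv,hrw,hvw,hvx,orx,vwx] rk=14  ker:kor,kov,kox,krv,krw,kvw,kvx,ovx,rvw,rvx
∂3: piv[hkov,hkox,hkrv,hkrw,hkvw,hkvx,hovx,hrvw] rk=8  ker:kovx,krvw
∂1c = 0
c vs im∂2: reduces to 0 ⇒ boundary

cycle:yes boundary:yes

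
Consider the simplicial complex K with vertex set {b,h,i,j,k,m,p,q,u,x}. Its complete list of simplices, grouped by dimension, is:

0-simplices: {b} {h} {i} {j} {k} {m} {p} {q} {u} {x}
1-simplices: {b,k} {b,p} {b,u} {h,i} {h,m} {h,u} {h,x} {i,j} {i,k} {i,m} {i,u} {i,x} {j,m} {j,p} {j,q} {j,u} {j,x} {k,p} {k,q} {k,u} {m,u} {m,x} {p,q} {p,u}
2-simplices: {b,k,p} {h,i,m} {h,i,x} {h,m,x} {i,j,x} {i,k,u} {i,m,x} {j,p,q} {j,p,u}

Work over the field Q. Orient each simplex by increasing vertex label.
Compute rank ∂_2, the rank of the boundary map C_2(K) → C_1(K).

n_0=10 n_1=24 n_2=9  [Q]
∂1: piv[bk,bp,bu,hi,hm,hu,hx,ij,jq] rk=9  ker:ik,im,iu,ix,jm,jp,ju,jx,kp,kq,ku,mu,mx,pq,pu
∂2: piv[bkp,him,hix,hmx,ijx,iku,jpq,jpu] rk=8  ker:imx
rk∂_2=8

rank∂_2=8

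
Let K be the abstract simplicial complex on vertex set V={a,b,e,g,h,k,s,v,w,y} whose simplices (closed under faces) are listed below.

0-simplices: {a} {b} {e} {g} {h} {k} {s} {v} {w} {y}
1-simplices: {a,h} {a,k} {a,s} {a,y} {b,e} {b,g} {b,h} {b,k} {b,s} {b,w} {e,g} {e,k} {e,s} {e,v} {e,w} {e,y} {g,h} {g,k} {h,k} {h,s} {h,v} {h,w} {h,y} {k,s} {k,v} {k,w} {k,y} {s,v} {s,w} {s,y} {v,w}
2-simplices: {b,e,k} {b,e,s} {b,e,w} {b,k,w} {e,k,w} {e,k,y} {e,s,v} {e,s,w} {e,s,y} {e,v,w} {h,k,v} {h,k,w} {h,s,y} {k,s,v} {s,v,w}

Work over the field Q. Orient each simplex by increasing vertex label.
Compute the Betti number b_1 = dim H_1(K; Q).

n_0=10 n_1=31 n_2=15  [Q]
∂1: piv[ah,ak,as,ay,be,bg,bh,bw,ev] rk=9  ker:bk,bs,eg,ek,es,ew,ey,gh,gk,hk,hs,hv,hw,hy,ks,kv,kw,ky,sv,sw,sy,vw
∂2: piv[bek,bes,bew,bkw,eky,esv,esw,esy,evw,hkv,hkw,hsy,ksv] rk=13  ker:ekw,svw
b_1=(31−9)−13=9

b_1=9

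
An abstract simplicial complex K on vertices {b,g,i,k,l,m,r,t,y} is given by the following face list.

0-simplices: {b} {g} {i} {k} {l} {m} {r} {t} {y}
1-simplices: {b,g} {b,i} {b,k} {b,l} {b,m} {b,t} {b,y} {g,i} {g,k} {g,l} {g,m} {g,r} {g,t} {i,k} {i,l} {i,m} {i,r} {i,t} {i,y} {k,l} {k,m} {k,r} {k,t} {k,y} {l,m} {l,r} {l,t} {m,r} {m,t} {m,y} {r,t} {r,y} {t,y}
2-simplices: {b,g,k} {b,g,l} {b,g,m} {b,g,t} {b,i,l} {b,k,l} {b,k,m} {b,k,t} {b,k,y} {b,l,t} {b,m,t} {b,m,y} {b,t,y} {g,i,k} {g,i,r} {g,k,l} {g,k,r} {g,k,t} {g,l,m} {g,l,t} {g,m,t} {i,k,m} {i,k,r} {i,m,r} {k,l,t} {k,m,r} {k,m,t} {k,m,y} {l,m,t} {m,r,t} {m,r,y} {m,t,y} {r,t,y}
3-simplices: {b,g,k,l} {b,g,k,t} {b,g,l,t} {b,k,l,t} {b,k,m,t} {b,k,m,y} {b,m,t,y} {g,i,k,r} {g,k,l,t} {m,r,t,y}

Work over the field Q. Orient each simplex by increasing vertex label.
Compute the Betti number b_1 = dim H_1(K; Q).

n_0=9 n_1=33 n_2=33 n_3=10  [Q]
∂1: piv[bg,bi,bk,bl,bm,bt,by,gr] rk=8  ker:gi,gk,gl,gm,gt,ik,il,im,ir,it,iy,kl,km,kr,kt,ky,lm,lr,lt,mr,mt,my,rt,ry,ty
∂2: piv[bgk,bgl,bgm,bgt,bil,bkl,bkm,bkt,bky,blt,bmt,bmy,bty,gik,gir,gkr,glm,ikm,imr,mrt,mry] rk=21  ker:gkl,gkt,glt,gmt,ikr,klt,kmr,kmt,kmy,lmt,mty,rty
∂3: piv[bgkl,bgkt,bglt,bklt,bkmt,bkmy,bmty,gikr,mrty] rk=9  ker:gklt
b_1=(33−8)−21=4

b_1=4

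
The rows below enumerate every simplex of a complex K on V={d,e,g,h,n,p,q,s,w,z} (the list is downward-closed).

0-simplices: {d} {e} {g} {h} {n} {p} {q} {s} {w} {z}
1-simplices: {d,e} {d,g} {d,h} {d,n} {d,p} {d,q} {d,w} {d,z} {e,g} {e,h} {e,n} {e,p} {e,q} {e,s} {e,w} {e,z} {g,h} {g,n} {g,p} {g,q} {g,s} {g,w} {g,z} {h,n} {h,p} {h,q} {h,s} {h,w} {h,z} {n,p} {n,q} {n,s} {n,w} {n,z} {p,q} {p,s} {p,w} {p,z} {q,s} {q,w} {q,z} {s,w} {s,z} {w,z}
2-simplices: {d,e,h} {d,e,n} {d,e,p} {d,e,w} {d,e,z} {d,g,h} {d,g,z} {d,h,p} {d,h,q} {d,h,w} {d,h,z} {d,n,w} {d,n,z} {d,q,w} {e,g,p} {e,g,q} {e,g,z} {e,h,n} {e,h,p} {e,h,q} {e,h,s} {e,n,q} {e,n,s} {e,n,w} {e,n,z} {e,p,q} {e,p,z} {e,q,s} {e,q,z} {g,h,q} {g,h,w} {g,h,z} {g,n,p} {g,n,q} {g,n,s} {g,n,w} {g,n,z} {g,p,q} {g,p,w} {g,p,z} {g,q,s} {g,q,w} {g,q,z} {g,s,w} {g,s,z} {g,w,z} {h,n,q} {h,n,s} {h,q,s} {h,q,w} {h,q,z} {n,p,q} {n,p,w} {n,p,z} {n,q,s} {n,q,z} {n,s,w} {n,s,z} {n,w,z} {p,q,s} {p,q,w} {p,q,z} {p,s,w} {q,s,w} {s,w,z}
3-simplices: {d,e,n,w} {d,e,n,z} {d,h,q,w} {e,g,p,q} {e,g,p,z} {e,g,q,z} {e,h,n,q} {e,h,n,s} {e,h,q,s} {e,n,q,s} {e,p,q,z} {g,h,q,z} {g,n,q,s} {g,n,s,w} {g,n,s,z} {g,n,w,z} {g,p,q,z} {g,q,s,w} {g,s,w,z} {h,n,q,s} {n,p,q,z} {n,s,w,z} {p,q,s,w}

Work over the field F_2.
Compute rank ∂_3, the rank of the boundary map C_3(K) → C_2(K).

rank∂_3=20

n_0=10 n_1=44 n_2=65 n_3=23  [Z2]
∂1: piv[de,dg,dh,dn,dp,dq,dw,dz,es] rk=9  ker:eg,eh,en,ep,eq,ew,ez,gh,gn,gp,gq,gs,gw,gz,hn,hp,hq,hs,hw,hz,np,nq,ns,nw,nz,pq,ps,pw,pz,qs,qw,qz,sw,sz,wz
∂2: piv[deh,den,dep,dew,dez,dgh,dgz,dhp,dhq,dhw,dhz,dnw,dnz,dqw,egp,egq,egz,ehn,ehq,ehs,enq,ens,epq,epz,eqs,eqz,ghw,gnp,gnq,gns,gpw,gsw,gsz,gwz,pqs] rk=35  ker:ehp,enw,enz,ghq,ghz,gnw,gnz,gpq,gpz,gqs,gqw,gqz,hnq,hns,hqs,hqw,hqz,npq,npw,npz,nqs,nqz,nsw,nsz,nwz,pqw,pqz,psw,qsw,swz
∂3: piv[denw,denz,dhqw,egpq,egpz,egqz,ehnq,ehns,ehqs,enqs,epqz,ghqz,gnqs,gnsw,gnsz,gnwz,gqsw,gswz,npqz,pqsw] rk=20  ker:gpqz,hnqs,nswz
rk∂_3=20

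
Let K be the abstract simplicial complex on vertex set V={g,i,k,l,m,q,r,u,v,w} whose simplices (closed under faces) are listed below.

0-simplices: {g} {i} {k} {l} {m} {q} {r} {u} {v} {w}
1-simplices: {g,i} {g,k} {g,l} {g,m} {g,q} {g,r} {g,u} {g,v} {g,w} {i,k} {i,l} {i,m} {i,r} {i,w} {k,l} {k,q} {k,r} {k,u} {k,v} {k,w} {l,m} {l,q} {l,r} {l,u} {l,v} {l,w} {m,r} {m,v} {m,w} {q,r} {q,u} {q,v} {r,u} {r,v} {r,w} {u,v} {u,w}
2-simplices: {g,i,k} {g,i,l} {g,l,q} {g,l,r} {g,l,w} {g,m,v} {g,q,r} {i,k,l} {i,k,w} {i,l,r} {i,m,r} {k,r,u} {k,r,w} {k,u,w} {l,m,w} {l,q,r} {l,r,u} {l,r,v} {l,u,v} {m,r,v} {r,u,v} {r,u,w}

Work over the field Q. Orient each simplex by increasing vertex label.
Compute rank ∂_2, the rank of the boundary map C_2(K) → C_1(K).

rank∂_2=19

n_0=10 n_1=37 n_2=22  [Q]
∂1: piv[gi,gk,gl,gm,gq,gr,gu,gv,gw] rk=9  ker:ik,il,im,ir,iw,kl,kq,kr,ku,kv,kw,lm,lq,lr,lu,lv,lw,mr,mv,mw,qr,qu,qv,ru,rv,rw,uv,uw
∂2: piv[gik,gil,glq,glr,glw,gmv,gqr,ikl,ikw,ilr,imr,kru,krw,kuw,lmw,lru,lrv,luv,mrv] rk=19  ker:lqr,ruv,ruw
rk∂_2=19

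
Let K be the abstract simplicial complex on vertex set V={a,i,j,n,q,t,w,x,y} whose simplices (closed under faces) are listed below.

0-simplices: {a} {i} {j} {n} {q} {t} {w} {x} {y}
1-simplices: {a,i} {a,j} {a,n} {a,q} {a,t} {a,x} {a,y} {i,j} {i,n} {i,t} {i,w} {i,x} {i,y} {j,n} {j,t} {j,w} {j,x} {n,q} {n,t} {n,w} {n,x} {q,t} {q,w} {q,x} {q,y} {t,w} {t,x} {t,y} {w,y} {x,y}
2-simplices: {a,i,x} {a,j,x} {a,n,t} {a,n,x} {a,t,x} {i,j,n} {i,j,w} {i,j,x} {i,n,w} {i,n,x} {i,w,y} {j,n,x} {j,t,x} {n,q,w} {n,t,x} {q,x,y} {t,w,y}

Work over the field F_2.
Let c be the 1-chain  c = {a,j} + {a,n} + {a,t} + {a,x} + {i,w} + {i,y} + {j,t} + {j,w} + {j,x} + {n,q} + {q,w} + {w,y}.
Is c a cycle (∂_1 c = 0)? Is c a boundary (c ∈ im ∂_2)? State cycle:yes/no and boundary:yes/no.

cycle:yes boundary:yes

n_0=9 n_1=30 n_2=17  [Z2]
∂1: piv[ai,aj,an,aq,at,ax,ay,iw] rk=8  ker:ij,in,it,ix,iy,jn,jt,jw,jx,nq,nt,nw,nx,qt,qw,qx,qy,tw,tx,ty,wy,xy
∂2: piv[aix,ajx,ant,anx,atx,ijn,ijw,ijx,inw,inx,iwy,jtx,nqw,qxy,twy] rk=15  ker:jnx,ntx
∂1c = 0
c vs im∂2: reduces to 0 ⇒ boundary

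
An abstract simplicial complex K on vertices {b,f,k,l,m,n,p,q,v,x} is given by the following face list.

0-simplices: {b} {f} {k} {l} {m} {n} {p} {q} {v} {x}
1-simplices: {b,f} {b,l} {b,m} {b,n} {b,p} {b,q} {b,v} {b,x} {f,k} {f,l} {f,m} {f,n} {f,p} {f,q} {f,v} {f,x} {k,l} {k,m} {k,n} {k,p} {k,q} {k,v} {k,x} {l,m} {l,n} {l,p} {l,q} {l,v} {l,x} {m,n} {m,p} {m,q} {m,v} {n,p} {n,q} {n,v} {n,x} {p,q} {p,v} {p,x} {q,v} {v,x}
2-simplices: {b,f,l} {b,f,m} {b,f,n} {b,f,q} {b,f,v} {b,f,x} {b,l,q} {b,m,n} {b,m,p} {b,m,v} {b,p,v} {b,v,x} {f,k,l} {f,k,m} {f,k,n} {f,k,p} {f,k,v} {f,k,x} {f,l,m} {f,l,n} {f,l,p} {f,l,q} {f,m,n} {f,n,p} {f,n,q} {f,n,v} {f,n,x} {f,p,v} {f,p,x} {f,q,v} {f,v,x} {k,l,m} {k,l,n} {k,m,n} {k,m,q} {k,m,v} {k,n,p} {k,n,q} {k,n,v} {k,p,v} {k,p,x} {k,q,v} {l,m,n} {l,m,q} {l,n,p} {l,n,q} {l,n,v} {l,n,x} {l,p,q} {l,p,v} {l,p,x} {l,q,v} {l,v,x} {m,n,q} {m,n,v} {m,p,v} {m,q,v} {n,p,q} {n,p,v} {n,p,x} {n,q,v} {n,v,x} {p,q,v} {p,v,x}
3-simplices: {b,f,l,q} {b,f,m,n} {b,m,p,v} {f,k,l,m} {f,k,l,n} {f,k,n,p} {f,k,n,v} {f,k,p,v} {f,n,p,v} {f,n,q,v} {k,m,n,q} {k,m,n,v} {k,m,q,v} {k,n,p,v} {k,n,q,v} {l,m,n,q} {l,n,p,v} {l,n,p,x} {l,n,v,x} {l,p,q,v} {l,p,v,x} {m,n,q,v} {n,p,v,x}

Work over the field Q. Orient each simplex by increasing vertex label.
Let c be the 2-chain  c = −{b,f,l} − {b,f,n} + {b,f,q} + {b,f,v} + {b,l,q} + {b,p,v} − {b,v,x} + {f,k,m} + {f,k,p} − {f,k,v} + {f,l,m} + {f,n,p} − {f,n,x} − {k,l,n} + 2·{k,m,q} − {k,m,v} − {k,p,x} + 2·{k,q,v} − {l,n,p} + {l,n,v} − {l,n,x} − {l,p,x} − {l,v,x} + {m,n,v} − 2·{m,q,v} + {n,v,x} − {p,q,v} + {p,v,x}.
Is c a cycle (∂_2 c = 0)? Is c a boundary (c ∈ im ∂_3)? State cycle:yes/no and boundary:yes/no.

cycle:no boundary:no

n_0=10 n_1=42 n_2=64 n_3=23  [Q]
∂1: piv[bf,bl,bm,bn,bp,bq,bv,bx,fk] rk=9  ker:fl,fm,fn,fp,fq,fv,fx,kl,km,kn,kp,kq,kv,kx,lm,ln,lp,lq,lv,lx,mn,mp,mq,mv,np,nq,nv,nx,pq,pv,px,qv,vx
∂2: piv[bfl,bfm,bfn,bfq,bfv,bfx,blq,bmn,bmp,bmv,bpv,bvx,fkl,fkm,fkn,fkp,fkv,fkx,flm,fln,flp,fnp,fnq,fnv,fnx,fpv,fpx,fqv,kmq,knq,lnv,lnx,lpq] rk=33  ker:flq,fmn,fvx,klm,kln,kmn,kmv,knp,knv,kpv,kpx,kqv,lmn,lmq,lnp,lnq,lpv,lpx,lqv,lvx,mnq,mnv,mpv,mqv,npq,npv,npx,nqv,nvx,pqv,pvx
∂3: piv[bflq,bfmn,bmpv,fklm,fkln,fknp,fknv,fkpv,fnpv,fnqv,kmnq,kmnv,kmqv,knqv,lmnq,lnpv,lnpx,lnvx,lpqv,lpvx] rk=20  ker:knpv,mnqv,npvx
∂2c = 2·{b,l} + {b,n} + {b,p} − 2·{b,q} − 3·{b,v} + {b,x} + {f,k} − 2·{f,m} − {f,n} − 2·{f,p} + {f,q} + 2·{f,v} + {f,x} − {k,l} + 2·{k,m} + {k,n} − 2·{k,v} + {k,x} + {l,m} − 2·{l,n} + {l,q} − 2·{l,v} + 3·{l,x} + {m,n} + 3·{n,v} − 3·{n,x} − {p,q} + 3·{p,v} − 3·{p,x} − {q,v}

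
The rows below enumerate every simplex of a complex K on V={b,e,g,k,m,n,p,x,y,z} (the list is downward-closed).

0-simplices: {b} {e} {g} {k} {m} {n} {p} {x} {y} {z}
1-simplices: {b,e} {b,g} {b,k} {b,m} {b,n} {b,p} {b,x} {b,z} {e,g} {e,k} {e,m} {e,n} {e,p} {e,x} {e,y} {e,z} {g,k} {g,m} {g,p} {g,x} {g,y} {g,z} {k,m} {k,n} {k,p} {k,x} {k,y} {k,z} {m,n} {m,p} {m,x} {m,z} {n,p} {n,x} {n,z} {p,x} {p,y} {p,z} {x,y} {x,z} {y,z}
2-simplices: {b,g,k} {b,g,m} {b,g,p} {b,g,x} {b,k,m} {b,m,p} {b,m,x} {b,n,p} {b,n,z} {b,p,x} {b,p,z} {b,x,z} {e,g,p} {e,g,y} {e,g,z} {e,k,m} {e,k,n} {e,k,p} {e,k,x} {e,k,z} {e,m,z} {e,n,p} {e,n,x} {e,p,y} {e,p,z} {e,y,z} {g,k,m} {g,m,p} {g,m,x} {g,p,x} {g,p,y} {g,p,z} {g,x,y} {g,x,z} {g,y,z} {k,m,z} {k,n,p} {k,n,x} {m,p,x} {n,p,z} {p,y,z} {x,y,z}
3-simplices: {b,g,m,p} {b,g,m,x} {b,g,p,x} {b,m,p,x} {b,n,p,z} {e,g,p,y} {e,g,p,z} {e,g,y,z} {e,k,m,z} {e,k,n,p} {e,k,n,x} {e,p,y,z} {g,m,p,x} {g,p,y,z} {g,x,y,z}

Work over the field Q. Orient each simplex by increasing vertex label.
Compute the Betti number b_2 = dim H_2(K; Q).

b_2=2

n_0=10 n_1=41 n_2=42 n_3=15  [Q]
∂1: piv[be,bg,bk,bm,bn,bp,bx,bz,ey] rk=9  ker:eg,ek,em,en,ep,ex,ez,gk,gm,gp,gx,gy,gz,km,kn,kp,kx,ky,kz,mn,mp,mx,mz,np,nx,nz,px,py,pz,xy,xz,yz
∂2: piv[bgk,bgm,bgp,bgx,bkm,bmp,bmx,bnp,bnz,bpx,bpz,bxz,egp,egy,egz,ekm,ekn,ekp,ekx,ekz,emz,enp,enx,epy,epz,eyz,gxy] rk=27  ker:gkm,gmp,gmx,gpx,gpy,gpz,gxz,gyz,kmz,knp,knx,mpx,npz,pyz,xyz
∂3: piv[bgmp,bgmx,bgpx,bmpx,bnpz,egpy,egpz,egyz,ekmz,eknp,eknx,epyz,gxyz] rk=13  ker:gmpx,gpyz
b_2=(42−27)−13=2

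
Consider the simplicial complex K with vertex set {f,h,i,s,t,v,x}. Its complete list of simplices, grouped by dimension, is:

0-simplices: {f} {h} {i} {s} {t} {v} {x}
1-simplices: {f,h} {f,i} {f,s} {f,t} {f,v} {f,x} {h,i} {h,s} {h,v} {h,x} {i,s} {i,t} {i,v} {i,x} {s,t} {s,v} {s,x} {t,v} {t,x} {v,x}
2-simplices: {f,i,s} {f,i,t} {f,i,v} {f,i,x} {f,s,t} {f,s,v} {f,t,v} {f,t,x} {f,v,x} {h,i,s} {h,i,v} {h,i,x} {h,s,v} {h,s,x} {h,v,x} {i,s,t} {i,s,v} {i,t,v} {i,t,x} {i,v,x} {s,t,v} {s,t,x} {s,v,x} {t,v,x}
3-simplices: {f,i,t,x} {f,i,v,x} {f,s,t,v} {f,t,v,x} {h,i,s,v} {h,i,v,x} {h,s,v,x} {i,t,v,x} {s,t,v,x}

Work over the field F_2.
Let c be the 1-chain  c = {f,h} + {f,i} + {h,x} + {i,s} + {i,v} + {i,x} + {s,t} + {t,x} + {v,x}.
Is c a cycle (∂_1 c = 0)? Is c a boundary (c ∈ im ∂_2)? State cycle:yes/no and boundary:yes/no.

n_0=7 n_1=20 n_2=24 n_3=9  [Z2]
∂1: piv[fh,fi,fs,ft,fv,fx] rk=6  ker:hi,hs,hv,hx,is,it,iv,ix,st,sv,sx,tv,tx,vx
∂2: piv[fis,fit,fiv,fix,fst,fsv,ftv,ftx,fvx,his,hiv,hix,hsx] rk=13  ker:hsv,hvx,ist,isv,itv,itx,ivx,stv,stx,svx,tvx
∂3: piv[fitx,fivx,fstv,ftvx,hisv,hivx,hsvx,itvx,stvx] rk=9
∂1c = 0
c vs im∂2: residual ≠ 0 ⇒ not boundary

cycle:yes boundary:no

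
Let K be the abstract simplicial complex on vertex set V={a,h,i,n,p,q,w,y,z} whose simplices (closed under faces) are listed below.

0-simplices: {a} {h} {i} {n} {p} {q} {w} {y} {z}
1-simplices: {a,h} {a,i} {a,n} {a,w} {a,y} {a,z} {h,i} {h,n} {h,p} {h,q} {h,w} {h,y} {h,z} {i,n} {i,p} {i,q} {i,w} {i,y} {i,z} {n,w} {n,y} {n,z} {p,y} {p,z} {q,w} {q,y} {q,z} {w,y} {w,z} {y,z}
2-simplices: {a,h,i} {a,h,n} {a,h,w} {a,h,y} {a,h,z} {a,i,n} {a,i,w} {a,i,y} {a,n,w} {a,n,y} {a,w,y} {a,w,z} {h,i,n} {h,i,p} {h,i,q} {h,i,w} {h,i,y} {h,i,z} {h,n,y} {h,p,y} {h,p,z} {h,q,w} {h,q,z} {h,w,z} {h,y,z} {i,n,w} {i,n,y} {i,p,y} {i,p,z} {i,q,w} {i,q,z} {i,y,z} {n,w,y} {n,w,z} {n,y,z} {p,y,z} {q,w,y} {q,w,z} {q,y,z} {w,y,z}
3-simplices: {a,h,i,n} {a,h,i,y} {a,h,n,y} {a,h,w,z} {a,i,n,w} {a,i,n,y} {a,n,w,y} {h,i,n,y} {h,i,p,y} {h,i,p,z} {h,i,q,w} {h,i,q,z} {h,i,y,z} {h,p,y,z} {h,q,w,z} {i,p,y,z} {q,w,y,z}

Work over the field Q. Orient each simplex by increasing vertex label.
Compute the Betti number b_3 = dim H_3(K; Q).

n_0=9 n_1=30 n_2=40 n_3=17  [Q]
∂1: piv[ah,ai,an,aw,ay,az,hp,hq] rk=8  ker:hi,hn,hw,hy,hz,in,ip,iq,iw,iy,iz,nw,ny,nz,py,pz,qw,qy,qz,wy,wz,yz
∂2: piv[ahi,ahn,ahw,ahy,ahz,ain,aiw,aiy,anw,any,awy,awz,hip,hiq,hiz,hpy,hpz,hqw,hqz,hyz,nwz,qwy] rk=22  ker:hin,hiw,hiy,hny,hwz,inw,iny,ipy,ipz,iqw,iqz,iyz,nwy,nyz,pyz,qwz,qyz,wyz
∂3: piv[ahin,ahiy,ahny,ahwz,ainw,ainy,anwy,hipy,hipz,hiqw,hiqz,hiyz,hpyz,hqwz,qwyz] rk=15  ker:hiny,ipyz
b_3=(17−15)−0=2

b_3=2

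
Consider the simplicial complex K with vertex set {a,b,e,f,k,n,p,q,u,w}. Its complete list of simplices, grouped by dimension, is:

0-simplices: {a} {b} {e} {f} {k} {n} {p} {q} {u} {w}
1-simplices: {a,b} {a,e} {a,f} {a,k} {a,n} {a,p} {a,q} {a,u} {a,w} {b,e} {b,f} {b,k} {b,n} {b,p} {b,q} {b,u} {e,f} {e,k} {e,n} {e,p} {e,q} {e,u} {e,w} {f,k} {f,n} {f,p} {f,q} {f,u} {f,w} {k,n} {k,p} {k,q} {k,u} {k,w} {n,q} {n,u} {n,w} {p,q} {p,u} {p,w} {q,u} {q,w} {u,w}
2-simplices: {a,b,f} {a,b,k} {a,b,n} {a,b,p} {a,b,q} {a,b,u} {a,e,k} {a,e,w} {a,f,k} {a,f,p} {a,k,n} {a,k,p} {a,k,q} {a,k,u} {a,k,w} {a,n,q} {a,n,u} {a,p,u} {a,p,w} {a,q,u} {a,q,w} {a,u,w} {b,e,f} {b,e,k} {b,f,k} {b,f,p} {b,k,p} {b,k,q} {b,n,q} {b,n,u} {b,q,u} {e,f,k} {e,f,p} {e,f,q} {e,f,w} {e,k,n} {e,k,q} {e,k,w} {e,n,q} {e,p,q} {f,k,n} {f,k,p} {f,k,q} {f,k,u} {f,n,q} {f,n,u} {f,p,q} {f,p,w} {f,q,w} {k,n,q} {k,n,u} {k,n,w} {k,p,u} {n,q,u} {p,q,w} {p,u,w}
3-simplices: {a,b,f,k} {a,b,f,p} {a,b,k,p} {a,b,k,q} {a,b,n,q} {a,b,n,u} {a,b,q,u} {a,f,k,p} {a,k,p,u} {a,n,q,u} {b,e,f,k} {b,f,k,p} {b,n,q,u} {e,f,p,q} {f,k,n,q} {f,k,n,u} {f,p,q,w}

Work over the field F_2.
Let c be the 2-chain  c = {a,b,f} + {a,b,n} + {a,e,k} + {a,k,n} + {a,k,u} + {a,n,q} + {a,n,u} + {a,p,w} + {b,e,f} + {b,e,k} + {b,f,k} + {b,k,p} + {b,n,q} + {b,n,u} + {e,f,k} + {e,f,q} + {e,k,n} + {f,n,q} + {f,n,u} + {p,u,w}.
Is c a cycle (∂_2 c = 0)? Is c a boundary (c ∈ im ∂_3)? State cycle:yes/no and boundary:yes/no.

cycle:no boundary:no

n_0=10 n_1=43 n_2=56 n_3=17  [Z2]
∂1: piv[ab,ae,af,ak,an,ap,aq,au,aw] rk=9  ker:be,bf,bk,bn,bp,bq,bu,ef,ek,en,ep,eq,eu,ew,fk,fn,fp,fq,fu,fw,kn,kp,kq,ku,kw,nq,nu,nw,pq,pu,pw,qu,qw,uw
∂2: piv[abf,abk,abn,abp,abq,abu,aek,aew,afk,afp,akn,akp,akq,aku,akw,anq,anu,apu,apw,aqu,aqw,auw,bef,bek,efp,efq,efw,ekn,ekq,epq,fkn,fku,knw] rk=33  ker:bfk,bfp,bkp,bkq,bnq,bnu,bqu,efk,ekw,enq,fkp,fkq,fnq,fnu,fpq,fpw,fqw,knq,knu,kpu,nqu,pqw,puw
∂3: piv[abfk,abfp,abkp,abkq,abnq,abnu,abqu,afkp,akpu,anqu,befk,efpq,fknq,fknu,fpqw] rk=15  ker:bfkp,bnqu
∂2c = {a,e} + {a,f} + {a,k} + {a,p} + {a,q} + {a,w} + {b,f} + {b,k} + {b,n} + {b,p} + {b,q} + {b,u} + {e,f} + {e,n} + {e,q} + {f,u} + {k,p} + {k,u} + {n,q} + {n,u} + {p,u} + {u,w}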